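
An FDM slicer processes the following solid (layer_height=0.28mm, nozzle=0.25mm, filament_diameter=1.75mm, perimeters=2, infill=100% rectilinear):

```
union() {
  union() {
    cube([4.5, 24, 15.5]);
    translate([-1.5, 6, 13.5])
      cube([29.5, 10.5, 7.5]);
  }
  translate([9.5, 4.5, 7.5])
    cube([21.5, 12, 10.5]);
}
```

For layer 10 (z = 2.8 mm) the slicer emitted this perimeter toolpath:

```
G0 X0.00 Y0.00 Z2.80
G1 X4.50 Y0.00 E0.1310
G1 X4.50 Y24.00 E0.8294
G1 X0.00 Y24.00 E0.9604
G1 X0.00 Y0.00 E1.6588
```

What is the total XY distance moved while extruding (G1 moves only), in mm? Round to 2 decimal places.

57.00 mm

Sum the Euclidean lengths of each G1 segment: total = 57.00 mm.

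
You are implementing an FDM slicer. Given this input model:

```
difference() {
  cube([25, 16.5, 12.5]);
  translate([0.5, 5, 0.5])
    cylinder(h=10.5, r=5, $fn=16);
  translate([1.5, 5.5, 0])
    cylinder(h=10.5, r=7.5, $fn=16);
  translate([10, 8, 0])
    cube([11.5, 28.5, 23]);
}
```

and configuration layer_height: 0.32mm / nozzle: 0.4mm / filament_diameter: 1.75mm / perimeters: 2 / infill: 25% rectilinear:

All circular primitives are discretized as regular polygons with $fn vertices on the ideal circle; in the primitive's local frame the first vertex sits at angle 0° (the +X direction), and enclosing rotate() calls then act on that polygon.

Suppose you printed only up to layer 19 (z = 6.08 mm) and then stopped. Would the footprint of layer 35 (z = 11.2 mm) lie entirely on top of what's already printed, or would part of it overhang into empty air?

part overhangs

Compare the two slices. At z = 6.08: the cube is present — its section is the full 25×16.5 rectangle (area 412.50 mm²); the cylinder at (0.5, 5): section is a regular 16-gon, circumradius r=5 (area = (16/2)·5.000²·sin(360°/16) = 76.54 mm²); the r=7.5 cylinder at (1.5, 5.5) contributes a regular 16-gon of circumradius 7.5 (area = (16/2)·7.500²·sin(360°/16) = 172.21 mm²); the cube at (10, 8) is present — its section is the full 11.5×28.5 rectangle (area 327.75 mm²); After the difference (first − rest): starting from the 25×16.5 cube (412.50 mm²), the r=5 cylinder at (0.5, 5) partially overlaps it — only the 43.22 mm² overlap (of its 76.54 mm²) is removed, clipping the outline; the r=7.5 cylinder at (1.5, 5.5) partially overlaps it — only the 55.71 mm² overlap (of its 172.21 mm²) is removed, clipping the outline; the 11.5×28.5 cube at (10, 8) partially overlaps it — only the 97.75 mm² overlap (of its 327.75 mm²) is removed, clipping the outline — area = 215.82 mm². At z = 11.2: the cube (footprint 25×16.5) is included at this height (area 412.50 mm²); the cylinder at (0.5, 5) does not reach this height (z outside [0.5, 11]); the cylinder at (1.5, 5.5) is not intersected at this z (z outside [0, 10.5]); the cube at (10, 8) (footprint 11.5×28.5) is included at this height (area 327.75 mm²); Subtracting the remaining from the first: starting from the 25×16.5 cube (412.50 mm²), the 11.5×28.5 cube at (10, 8) partially overlaps it — only the 97.75 mm² overlap (of its 327.75 mm²) is removed, clipping the outline — area = 314.75 mm². Checking containment: at z = 11.2 the cross-section extends beyond the z = 6.08 cross-section by about 98.93 mm².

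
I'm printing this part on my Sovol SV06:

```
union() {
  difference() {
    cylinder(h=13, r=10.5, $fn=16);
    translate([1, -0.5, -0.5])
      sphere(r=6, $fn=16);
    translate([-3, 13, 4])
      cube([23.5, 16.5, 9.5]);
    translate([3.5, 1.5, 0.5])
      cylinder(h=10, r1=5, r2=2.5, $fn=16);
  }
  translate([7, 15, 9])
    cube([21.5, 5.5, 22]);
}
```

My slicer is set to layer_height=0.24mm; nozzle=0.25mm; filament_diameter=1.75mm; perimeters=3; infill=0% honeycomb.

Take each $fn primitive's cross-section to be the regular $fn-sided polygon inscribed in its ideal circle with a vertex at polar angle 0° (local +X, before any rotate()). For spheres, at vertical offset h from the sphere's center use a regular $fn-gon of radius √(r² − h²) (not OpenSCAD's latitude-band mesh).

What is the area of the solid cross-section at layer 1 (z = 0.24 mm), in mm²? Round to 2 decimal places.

228.99 mm²

At z = 0.24 mm: the r=10.5 cylinder contributes a regular 16-gon of circumradius 10.5 (area = (16/2)·10.500²·sin(360°/16) = 337.53 mm²); the r=6 sphere at (1, -0.5) contributes a regular 16-gon of circumradius √(6²−0.74²) = 5.954 (area = (16/2)·5.954²·sin(360°/16) = 108.54 mm²); the cube at (-3, 13) is absent (z outside [4, 13.5]); the cone at (3.5, 1.5) is absent (z outside [0.5, 10.5]); Subtracting the remaining from the first: starting from the r=10.5 cylinder (337.53 mm²), the r=6 sphere at (1, -0.5) lies wholly inside it (removes its full 108.54 mm² and its 37.17 mm outline becomes a hole wall) — area = 228.99 mm²; the cube at (7, 15) is absent (z outside [9, 31]); Taking the union: only that combined region is present, so the union is just that shape — area = 228.99 mm². Overall, the cross-section is one region with 1 hole. Net area = 228.99 mm².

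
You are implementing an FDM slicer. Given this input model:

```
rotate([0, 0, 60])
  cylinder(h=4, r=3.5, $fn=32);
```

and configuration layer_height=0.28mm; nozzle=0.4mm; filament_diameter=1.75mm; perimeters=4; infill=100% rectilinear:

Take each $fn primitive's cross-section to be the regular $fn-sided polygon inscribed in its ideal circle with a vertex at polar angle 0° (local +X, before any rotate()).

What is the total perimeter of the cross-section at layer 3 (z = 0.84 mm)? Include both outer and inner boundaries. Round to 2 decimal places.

21.96 mm

At z = 0.84 mm: the cylinder: section is a regular 32-gon, circumradius r=3.5 (perimeter = 2·32·3.500·sin(180°/32) = 21.96 mm); (rotated 60° about Z; rotation is an isometry so areas/perimeters/island counts are preserved). Overall, the cross-section is a single solid region. Total boundary length (outer) = 21.96 mm.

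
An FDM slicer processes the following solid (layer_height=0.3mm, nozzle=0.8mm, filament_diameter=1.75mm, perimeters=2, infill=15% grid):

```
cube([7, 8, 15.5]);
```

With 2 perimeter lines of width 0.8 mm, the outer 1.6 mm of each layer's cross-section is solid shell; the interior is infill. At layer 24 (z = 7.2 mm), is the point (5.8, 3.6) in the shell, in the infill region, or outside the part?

shell

At z = 7.2 mm: the 7×8 cube contributes its full rectangle. Overall, the cross-section is a single solid region. The nearest boundary edge runs (7.00, 0.00)→(7.00, 8.00); distance from the point to it = 1.20 mm. The point is inside the cross-section, 1.20 mm from the nearest boundary — within the 1.6 mm shell band (2 × 0.8).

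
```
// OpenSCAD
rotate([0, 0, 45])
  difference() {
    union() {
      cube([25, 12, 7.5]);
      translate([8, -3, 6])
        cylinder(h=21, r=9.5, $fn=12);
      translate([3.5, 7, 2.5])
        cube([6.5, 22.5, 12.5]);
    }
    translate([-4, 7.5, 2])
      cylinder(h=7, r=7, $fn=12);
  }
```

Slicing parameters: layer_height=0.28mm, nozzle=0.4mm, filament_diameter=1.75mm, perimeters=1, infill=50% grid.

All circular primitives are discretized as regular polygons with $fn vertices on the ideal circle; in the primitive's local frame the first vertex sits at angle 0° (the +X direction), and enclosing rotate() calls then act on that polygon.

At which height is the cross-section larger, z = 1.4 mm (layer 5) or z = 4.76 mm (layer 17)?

Layer 5 (z = 1.4): the cube is present — its section is the full 25×12 rectangle (area 300.00 mm²); the cylinder at (8, -3) is not intersected at this z (z outside [6, 27]); the cube at (3.5, 7) does not reach this height (z outside [2.5, 15]); Taking the union: only the 25×12 cube is present, so the union is just that shape — area = 300.00 mm²; the cylinder at (-4, 7.5) does not reach this height (z outside [2, 9]); After the difference (first − rest): none of the subtracted shapes is present at this height, so that combined region is unchanged — area = 300.00 mm²; (whole slice rotated 45° about Z — lengths, areas and connectivity unchanged). So its area = 300.00 mm². Layer 17 (z = 4.76): the cube (footprint 25×12) is included at this height (area 300.00 mm²); the cylinder at (8, -3) does not reach this height (z outside [6, 27]); the cube at (3.5, 7) (footprint 6.5×22.5) is included at this height (area 146.25 mm²); Taking the union: the regions partially overlap — summed areas 446.25 mm² minus the doubly-counted overlap 32.50 mm² gives 413.75 mm² — area = 413.75 mm²; the cylinder at (-4, 7.5): section is a regular 12-gon, circumradius r=7 (area = (12/2)·7.000²·sin(360°/12) = 147.00 mm²); Subtracting the remaining from the first: starting from the result so far (413.75 mm²), the r=7 cylinder at (-4, 7.5) partially overlaps it — only the 21.41 mm² overlap (of its 147.00 mm²) is removed, clipping the outline — area = 392.34 mm²; (rotated 45° about Z; rotation is an isometry so areas/perimeters/island counts are preserved). So its area = 392.34 mm². Layer 17 is larger (392.34 vs 300.00 mm²).

layer 17 (z = 4.76 mm)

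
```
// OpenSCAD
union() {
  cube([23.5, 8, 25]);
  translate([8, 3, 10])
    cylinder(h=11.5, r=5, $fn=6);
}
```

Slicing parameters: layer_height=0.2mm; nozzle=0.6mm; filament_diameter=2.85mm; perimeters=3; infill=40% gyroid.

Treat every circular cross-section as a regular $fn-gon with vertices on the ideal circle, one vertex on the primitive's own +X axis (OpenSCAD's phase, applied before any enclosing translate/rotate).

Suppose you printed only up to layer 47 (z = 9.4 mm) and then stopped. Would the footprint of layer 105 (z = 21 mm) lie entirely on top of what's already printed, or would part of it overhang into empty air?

part overhangs

Compare the two slices. At z = 9.4: the cube (footprint 23.5×8) is included at this height (area 188.00 mm²); the cylinder at (8, 3) does not reach this height (z outside [10, 21.5]); Taking the union: only the 23.5×8 cube is present, so the union is just that shape — area = 188.00 mm². At z = 21: the cube (footprint 23.5×8) is included at this height (area 188.00 mm²); the cylinder at (8, 3): section is a regular 6-gon, circumradius r=5 (area = (6/2)·5.000²·sin(360°/6) = 64.95 mm²); Combining (union): the regions partially overlap — summed areas 252.95 mm² minus the doubly-counted overlap 57.28 mm² gives 195.67 mm² — area = 195.67 mm². Checking containment: at z = 21 the cross-section extends beyond the z = 9.4 cross-section by about 7.67 mm².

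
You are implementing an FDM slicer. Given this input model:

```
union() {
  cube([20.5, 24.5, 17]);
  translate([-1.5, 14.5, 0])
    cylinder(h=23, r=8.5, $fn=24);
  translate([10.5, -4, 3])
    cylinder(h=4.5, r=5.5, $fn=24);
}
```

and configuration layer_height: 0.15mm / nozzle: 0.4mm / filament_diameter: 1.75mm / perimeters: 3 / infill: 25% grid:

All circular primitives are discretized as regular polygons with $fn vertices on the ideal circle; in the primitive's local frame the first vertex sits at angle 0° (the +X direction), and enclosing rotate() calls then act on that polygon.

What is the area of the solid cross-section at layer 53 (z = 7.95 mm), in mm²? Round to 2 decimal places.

At z = 7.95 mm: the cube is present — its section is the full 20.5×24.5 rectangle (area 502.25 mm²); the r=8.5 cylinder at (-1.5, 14.5) gives a regular 24-gon of circumradius 8.5 (constant along its height) (area = (24/2)·8.500²·sin(360°/24) = 224.40 mm²); the cylinder at (10.5, -4) is absent (z outside [3, 7.5]); Taking the union: the regions partially overlap — summed areas 726.65 mm² minus the doubly-counted overlap 86.99 mm² gives 639.65 mm² — area = 639.65 mm². Overall, the cross-section is a single solid region. Net area = 639.65 mm².

639.65 mm²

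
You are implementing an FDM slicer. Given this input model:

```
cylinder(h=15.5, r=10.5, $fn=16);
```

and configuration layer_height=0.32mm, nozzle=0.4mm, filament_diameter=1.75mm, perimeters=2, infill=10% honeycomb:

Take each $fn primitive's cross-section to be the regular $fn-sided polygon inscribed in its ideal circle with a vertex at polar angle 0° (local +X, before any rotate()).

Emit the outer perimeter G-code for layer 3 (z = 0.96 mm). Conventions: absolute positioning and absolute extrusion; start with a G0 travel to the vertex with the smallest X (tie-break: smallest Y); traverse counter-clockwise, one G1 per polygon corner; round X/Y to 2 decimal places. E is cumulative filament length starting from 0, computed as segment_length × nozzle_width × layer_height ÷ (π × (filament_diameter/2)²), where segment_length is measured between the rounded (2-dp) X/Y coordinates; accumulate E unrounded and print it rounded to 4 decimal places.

At z = 0.96 mm: the r=10.5 cylinder contributes a regular 16-gon of circumradius 10.5. The outline is a single polygon with 16 vertices. Extrusion per mm of travel: 0.4 × 0.32 / (π × 0.875²) = 0.053216. Accumulating E over each segment gives final E = 3.4878.

G0 X-10.50 Y0.00 Z0.96
G1 X-9.70 Y-4.02 E0.2181
G1 X-7.42 Y-7.42 E0.4360
G1 X-4.02 Y-9.70 E0.6538
G1 X0.00 Y-10.50 E0.8720
G1 X4.02 Y-9.70 E1.0901
G1 X7.42 Y-7.42 E1.3079
G1 X9.70 Y-4.02 E1.5258
G1 X10.50 Y0.00 E1.7439
G1 X9.70 Y4.02 E1.9620
G1 X7.42 Y7.42 E2.1799
G1 X4.02 Y9.70 E2.3977
G1 X0.00 Y10.50 E2.6159
G1 X-4.02 Y9.70 E2.8340
G1 X-7.42 Y7.42 E3.0518
G1 X-9.70 Y4.02 E3.2697
G1 X-10.50 Y0.00 E3.4878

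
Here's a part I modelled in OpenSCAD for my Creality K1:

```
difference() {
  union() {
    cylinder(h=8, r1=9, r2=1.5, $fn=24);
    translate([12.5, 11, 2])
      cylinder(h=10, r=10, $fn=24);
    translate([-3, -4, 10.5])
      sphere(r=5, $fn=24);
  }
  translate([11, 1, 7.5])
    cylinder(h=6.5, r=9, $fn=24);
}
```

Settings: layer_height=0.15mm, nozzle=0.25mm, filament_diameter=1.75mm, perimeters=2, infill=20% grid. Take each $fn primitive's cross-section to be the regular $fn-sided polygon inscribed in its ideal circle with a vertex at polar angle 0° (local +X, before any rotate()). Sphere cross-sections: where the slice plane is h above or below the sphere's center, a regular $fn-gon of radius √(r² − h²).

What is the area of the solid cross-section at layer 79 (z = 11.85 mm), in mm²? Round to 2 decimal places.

At z = 11.85 mm: the cone does not reach this height (z outside [0, 8]); the cylinder at (12.5, 11): section is a regular 24-gon, circumradius r=10 (area = (24/2)·10.000²·sin(360°/24) = 310.58 mm²); the r=5 sphere at (-3, -4) contributes a regular 24-gon of circumradius √(5²−1.35²) = 4.814 (area = (24/2)·4.814²·sin(360°/24) = 71.99 mm²); Merging all regions: the 2 present regions are separate (no shared area or edge), so areas and boundary lengths simply add and each stays a separate island — area = 382.57 mm²; the cylinder at (11, 1): section is a regular 24-gon, circumradius r=9 (area = (24/2)·9.000²·sin(360°/24) = 251.57 mm²); After the difference (first − rest): starting from that combined region (382.57 mm²), the r=9 cylinder at (11, 1) partially overlaps it — only the 98.54 mm² overlap (of its 251.57 mm²) is removed, clipping the outline — area = 284.03 mm². Overall, the cross-section has 2 separate islands. Net area = 284.03 mm².

284.03 mm²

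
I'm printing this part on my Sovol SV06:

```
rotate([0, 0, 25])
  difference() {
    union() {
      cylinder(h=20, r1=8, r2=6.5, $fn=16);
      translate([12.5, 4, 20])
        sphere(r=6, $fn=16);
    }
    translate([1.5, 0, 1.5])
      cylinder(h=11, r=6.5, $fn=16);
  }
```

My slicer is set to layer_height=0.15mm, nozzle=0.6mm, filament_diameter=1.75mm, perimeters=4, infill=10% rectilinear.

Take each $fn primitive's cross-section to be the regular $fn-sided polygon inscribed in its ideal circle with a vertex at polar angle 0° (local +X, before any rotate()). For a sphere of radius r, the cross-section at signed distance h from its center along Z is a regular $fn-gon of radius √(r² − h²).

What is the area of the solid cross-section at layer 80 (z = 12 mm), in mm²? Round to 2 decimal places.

At z = 12 mm: the cone contributes a regular 16-gon of circumradius 7.100 (interpolated between r1=8 and r2=6.5 at t=0.600) (area = (16/2)·7.100²·sin(360°/16) = 154.33 mm²); the sphere at (12.5, 4) does not reach this height (|z−center|=8.000 > r=6); Merging all regions: only the cone is present, so the union is just that shape — area = 154.33 mm²; the r=6.5 cylinder at (1.5, 0) contributes a regular 16-gon of circumradius 6.5 (area = (16/2)·6.500²·sin(360°/16) = 129.35 mm²); After the difference (first − rest): starting from that combined region (154.33 mm²), the r=6.5 cylinder at (1.5, 0) partially overlaps it — only the 120.06 mm² overlap (of its 129.35 mm²) is removed, clipping the outline — area = 34.27 mm²; (whole slice rotated 25° about Z — lengths, areas and connectivity unchanged). Overall, the cross-section is a single solid region. Net area = 34.27 mm².

34.27 mm²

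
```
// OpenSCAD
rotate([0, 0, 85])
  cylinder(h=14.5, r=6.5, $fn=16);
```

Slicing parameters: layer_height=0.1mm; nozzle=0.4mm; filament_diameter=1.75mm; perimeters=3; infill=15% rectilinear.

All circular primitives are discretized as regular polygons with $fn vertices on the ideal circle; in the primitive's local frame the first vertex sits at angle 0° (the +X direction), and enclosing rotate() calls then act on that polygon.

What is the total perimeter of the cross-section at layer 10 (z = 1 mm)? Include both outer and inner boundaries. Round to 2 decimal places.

At z = 1 mm: the r=6.5 cylinder contributes a regular 16-gon of circumradius 6.5 (perimeter = 2·16·6.500·sin(180°/16) = 40.58 mm); (whole slice rotated 85° about Z — lengths, areas and connectivity unchanged). Overall, the cross-section is a single solid region. Total boundary length (outer) = 40.58 mm.

40.58 mm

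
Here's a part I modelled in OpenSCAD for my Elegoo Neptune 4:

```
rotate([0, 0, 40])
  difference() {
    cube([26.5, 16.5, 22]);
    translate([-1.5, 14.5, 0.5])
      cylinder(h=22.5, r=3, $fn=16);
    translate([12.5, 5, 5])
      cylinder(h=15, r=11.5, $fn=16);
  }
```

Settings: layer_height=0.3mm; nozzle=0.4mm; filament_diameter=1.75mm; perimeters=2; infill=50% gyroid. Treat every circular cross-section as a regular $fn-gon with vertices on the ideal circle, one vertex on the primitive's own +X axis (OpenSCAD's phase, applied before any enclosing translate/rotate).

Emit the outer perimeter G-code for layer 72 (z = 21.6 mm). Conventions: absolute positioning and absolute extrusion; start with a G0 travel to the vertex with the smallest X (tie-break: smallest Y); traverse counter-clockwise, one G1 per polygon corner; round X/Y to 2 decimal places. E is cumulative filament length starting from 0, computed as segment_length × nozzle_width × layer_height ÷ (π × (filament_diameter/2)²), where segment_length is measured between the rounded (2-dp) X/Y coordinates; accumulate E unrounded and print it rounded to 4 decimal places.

At z = 21.6 mm: the 26.5×16.5 cube contributes its full rectangle; the r=3 cylinder at (-1.5, 14.5) gives a regular 16-gon of circumradius 3 (constant along its height); the cylinder at (12.5, 5) is not intersected at this z (z outside [5, 20]); Subtracting the remaining from the first: starting from the 26.5×16.5 cube, the r=3 cylinder at (-1.5, 14.5) partially overlaps it — only the 5.07 mm² overlap (of its 27.55 mm²) is removed, clipping the outline — 1 connected region; (rotated 40° about Z; rotation is an isometry so areas/perimeters/island counts are preserved). The outline is a single polygon with 9 vertices. Extrusion per mm of travel: 0.4 × 0.3 / (π × 0.875²) = 0.049890. Accumulating E over each segment gives final E = 4.2927.

G0 X-10.07 Y13.09 Z21.60
G1 X-9.08 Y12.80 E0.0515
G1 X-8.17 Y12.07 E0.1097
G1 X-7.61 Y11.05 E0.1677
G1 X-7.48 Y9.88 E0.2265
G1 X-7.69 Y9.16 E0.2639
G1 X0.00 Y0.00 E0.8606
G1 X20.30 Y17.03 E2.1825
G1 X9.69 Y29.67 E3.0058
G1 X-10.07 Y13.09 E4.2927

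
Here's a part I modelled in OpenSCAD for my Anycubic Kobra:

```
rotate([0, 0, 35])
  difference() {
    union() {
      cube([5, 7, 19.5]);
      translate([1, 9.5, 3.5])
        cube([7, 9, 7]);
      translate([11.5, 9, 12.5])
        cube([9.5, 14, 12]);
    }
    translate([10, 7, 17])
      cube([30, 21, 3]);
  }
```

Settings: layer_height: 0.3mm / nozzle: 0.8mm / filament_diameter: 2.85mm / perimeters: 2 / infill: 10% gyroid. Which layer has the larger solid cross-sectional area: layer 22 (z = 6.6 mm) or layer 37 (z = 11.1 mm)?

Layer 22 (z = 6.6): the 5×7 cube contributes its full rectangle (area 35.00 mm²); the cube at (1, 9.5) is present — its section is the full 7×9 rectangle (area 63.00 mm²); the cube at (11.5, 9) is absent (z outside [12.5, 24.5]); Combining (union): the 2 present regions are separate (no shared area or edge), so areas and boundary lengths simply add and each stays a separate island — area = 98.00 mm²; the cube at (10, 7) does not reach this height (z outside [17, 20]); Taking the first minus the rest: none of the subtracted shapes is present at this height, so the result so far is unchanged — area = 98.00 mm²; (whole slice rotated 35° about Z — lengths, areas and connectivity unchanged). So its area = 98.00 mm². Layer 37 (z = 11.1): the cube (footprint 5×7) is included at this height (area 35.00 mm²); the cube at (1, 9.5) is absent (z outside [3.5, 10.5]); the cube at (11.5, 9) is not intersected at this z (z outside [12.5, 24.5]); Taking the union: only the 5×7 cube is present, so the union is just that shape — area = 35.00 mm²; the cube at (10, 7) does not reach this height (z outside [17, 20]); After the difference (first − rest): none of the subtracted shapes is present at this height, so the result so far is unchanged — area = 35.00 mm²; (whole slice rotated 35° about Z — lengths, areas and connectivity unchanged). So its area = 35.00 mm². Layer 22 is larger (98.00 vs 35.00 mm²).

layer 22 (z = 6.6 mm)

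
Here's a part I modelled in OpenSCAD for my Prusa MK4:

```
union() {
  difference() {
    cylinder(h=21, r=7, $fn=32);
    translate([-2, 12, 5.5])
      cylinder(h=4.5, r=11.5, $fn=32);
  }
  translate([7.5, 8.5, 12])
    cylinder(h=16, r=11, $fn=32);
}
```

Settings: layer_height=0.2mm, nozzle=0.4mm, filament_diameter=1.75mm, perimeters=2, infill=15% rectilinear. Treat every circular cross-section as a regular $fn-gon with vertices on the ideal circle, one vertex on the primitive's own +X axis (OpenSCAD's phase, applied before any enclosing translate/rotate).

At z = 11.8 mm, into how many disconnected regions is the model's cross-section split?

1

At z = 11.8 mm: the cylinder: section is a regular 32-gon, circumradius r=7; the cylinder at (-2, 12) does not reach this height (z outside [5.5, 10]); After the difference (first − rest): none of the subtracted shapes is present at this height, so the r=7 cylinder is unchanged — 1 connected region; the cylinder at (7.5, 8.5) is not intersected at this z (z outside [12, 28]); Taking the union: only that combined region is present, so the union is just that shape — 1 connected region. The result has 1 disconnected region.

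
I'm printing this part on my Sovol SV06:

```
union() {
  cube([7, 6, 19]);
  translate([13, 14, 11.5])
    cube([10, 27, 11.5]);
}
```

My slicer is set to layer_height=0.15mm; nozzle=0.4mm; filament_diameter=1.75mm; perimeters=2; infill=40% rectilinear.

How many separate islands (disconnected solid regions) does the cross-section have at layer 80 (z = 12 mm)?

At z = 12 mm: the 7×6 cube contributes its full rectangle; the cube at (13, 14) (footprint 10×27) is included at this height; Taking the union: the 2 present regions are separate (no shared area or edge), so areas and boundary lengths simply add and each stays a separate island — 2 connected regions. Overall, the cross-section has 2 separate islands. Island count = 2.

2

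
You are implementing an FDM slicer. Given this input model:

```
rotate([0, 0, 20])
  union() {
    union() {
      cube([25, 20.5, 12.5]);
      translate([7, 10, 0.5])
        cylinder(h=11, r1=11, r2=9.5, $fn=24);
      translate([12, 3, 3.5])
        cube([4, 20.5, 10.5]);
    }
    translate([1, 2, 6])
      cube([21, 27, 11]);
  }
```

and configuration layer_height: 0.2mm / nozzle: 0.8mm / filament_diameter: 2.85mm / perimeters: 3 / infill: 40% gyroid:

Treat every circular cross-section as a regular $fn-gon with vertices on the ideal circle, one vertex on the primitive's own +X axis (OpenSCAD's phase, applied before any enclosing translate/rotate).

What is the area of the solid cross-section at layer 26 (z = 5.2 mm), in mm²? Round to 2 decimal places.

559.99 mm²

At z = 5.2 mm: the 25×20.5 cube contributes its full rectangle (area 512.50 mm²); the cone at (7, 10) (r1=11→r2=9.5) has section circumradius 10.359 here — a regular 24-gon (area = (24/2)·10.359²·sin(360°/24) = 333.29 mm²); the cube at (12, 3) (footprint 4×20.5) is included at this height (area 82.00 mm²); Taking the union: the regions partially overlap — summed areas 927.79 mm² minus the doubly-counted overlap 367.80 mm² gives 559.99 mm² — area = 559.99 mm²; the cube at (1, 2) does not reach this height (z outside [6, 17]); Combining (union): only that combined region is present, so the union is just that shape — area = 559.99 mm²; (rotated 20° about Z; rotation is an isometry so areas/perimeters/island counts are preserved). Overall, the cross-section is a single solid region. Net area = 559.99 mm².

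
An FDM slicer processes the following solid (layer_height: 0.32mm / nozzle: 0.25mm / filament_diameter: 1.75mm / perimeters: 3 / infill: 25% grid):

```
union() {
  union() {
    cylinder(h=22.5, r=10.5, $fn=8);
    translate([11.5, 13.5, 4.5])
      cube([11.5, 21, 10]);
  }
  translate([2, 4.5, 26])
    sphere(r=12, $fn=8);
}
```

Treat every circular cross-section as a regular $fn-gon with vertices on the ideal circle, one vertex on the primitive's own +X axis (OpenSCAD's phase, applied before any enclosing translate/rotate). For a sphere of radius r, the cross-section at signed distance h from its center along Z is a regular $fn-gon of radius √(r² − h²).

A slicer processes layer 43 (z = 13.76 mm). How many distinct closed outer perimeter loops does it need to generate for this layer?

At z = 13.76 mm: the r=10.5 cylinder contributes a regular 8-gon of circumradius 10.5; the cube at (11.5, 13.5) (footprint 11.5×21) is included at this height; Taking the union: the 2 present regions are separate (no shared area or edge), so areas and boundary lengths simply add and each stays a separate island — 2 connected regions; the sphere at (2, 4.5) is absent (|z−center|=12.240 > r=12); Merging all regions: only that combined region is present, so the union is just that shape — 2 connected regions. The result has 2 disconnected regions.

2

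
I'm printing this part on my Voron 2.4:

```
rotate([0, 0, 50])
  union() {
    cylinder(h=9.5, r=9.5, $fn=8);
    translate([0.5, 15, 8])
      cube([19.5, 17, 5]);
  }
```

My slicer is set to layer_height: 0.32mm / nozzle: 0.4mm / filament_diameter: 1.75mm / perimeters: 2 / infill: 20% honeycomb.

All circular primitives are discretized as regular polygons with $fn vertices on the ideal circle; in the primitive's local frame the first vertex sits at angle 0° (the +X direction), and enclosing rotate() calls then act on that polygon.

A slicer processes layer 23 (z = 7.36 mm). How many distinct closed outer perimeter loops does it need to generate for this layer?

1

At z = 7.36 mm: the r=9.5 cylinder gives a regular 8-gon of circumradius 9.5 (constant along its height); the cube at (0.5, 15) does not reach this height (z outside [8, 13]); Merging all regions: only the r=9.5 cylinder is present, so the union is just that shape — 1 connected region; (rotated 50° about Z; rotation is an isometry so areas/perimeters/island counts are preserved). The result has 1 disconnected region.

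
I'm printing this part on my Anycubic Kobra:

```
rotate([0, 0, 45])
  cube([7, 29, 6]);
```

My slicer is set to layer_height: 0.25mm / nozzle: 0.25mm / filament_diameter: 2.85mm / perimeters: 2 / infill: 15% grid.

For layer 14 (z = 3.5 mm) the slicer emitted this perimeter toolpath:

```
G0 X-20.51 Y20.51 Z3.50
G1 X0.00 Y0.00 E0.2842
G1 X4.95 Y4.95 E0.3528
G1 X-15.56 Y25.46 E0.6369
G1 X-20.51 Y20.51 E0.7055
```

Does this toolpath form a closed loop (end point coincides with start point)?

Start point (G0): (-20.51, 20.51). End point (last G1): the path returns to the start — closed.

yes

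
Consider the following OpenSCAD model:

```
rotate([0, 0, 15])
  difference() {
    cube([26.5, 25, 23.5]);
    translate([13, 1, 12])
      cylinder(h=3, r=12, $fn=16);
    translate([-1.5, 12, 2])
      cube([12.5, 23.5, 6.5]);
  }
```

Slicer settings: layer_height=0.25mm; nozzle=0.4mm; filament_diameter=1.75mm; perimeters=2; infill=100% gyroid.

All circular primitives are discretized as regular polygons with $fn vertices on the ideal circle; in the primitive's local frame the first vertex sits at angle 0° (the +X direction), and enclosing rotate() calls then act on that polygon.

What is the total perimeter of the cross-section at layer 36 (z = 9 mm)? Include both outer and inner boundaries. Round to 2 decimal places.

103.00 mm

At z = 9 mm: the 26.5×25 cube contributes its full rectangle (perimeter 103.00 mm); the cylinder at (13, 1) is not intersected at this z (z outside [12, 15]); the cube at (-1.5, 12) is not intersected at this z (z outside [2, 8.5]); Subtracting the remaining from the first: none of the subtracted shapes is present at this height, so the 26.5×25 cube is unchanged — boundary = 103.00 mm; (whole slice rotated 15° about Z — lengths, areas and connectivity unchanged). Overall, the cross-section is a single solid region. Total boundary length (outer) = 103.00 mm.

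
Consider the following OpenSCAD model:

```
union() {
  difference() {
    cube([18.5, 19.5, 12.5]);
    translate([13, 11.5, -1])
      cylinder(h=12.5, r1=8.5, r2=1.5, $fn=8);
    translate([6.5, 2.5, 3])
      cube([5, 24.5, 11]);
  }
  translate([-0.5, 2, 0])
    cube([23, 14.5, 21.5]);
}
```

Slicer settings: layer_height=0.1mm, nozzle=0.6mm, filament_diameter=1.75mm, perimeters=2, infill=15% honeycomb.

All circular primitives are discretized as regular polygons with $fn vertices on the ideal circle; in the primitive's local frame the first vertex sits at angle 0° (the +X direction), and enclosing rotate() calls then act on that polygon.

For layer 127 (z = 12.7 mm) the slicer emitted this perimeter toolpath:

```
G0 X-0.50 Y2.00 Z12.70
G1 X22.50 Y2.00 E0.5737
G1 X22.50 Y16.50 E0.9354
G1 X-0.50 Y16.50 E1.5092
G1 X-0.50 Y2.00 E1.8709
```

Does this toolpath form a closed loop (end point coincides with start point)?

Start point (G0): (-0.50, 2.00). End point (last G1): the path returns to the start — closed.

yes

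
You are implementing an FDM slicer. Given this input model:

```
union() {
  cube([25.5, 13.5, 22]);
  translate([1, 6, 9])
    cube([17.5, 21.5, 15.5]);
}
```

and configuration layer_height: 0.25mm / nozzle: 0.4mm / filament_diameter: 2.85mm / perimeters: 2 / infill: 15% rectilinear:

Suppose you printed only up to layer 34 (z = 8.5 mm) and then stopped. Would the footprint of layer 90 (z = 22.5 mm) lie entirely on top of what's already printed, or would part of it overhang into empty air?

part overhangs

Compare the two slices. At z = 8.5: the 25.5×13.5 cube contributes its full rectangle (area 344.25 mm²); the cube at (1, 6) does not reach this height (z outside [9, 24.5]); Taking the union: only the 25.5×13.5 cube is present, so the union is just that shape — area = 344.25 mm². At z = 22.5: the cube does not reach this height (z outside [0, 22]); the cube at (1, 6) is present — its section is the full 17.5×21.5 rectangle (area 376.25 mm²); Combining (union): only the 17.5×21.5 cube at (1, 6) is present, so the union is just that shape — area = 376.25 mm². Checking containment: at z = 22.5 the cross-section extends beyond the z = 8.5 cross-section by about 245.00 mm².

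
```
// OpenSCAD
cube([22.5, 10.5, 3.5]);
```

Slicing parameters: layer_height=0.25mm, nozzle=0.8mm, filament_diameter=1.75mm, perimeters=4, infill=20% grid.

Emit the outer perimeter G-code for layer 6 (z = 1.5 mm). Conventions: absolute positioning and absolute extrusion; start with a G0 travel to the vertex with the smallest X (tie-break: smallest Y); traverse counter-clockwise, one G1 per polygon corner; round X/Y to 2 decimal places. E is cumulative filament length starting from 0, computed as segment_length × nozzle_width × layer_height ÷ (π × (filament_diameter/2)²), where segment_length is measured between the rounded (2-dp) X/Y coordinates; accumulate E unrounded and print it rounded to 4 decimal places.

At z = 1.5 mm: the 22.5×10.5 cube contributes its full rectangle. The outline is a single polygon with 4 vertices. Extrusion per mm of travel: 0.8 × 0.25 / (π × 0.875²) = 0.083150. Accumulating E over each segment gives final E = 5.4879.

G0 X0.00 Y0.00 Z1.50
G1 X22.50 Y0.00 E1.8709
G1 X22.50 Y10.50 E2.7440
G1 X0.00 Y10.50 E4.6148
G1 X0.00 Y0.00 E5.4879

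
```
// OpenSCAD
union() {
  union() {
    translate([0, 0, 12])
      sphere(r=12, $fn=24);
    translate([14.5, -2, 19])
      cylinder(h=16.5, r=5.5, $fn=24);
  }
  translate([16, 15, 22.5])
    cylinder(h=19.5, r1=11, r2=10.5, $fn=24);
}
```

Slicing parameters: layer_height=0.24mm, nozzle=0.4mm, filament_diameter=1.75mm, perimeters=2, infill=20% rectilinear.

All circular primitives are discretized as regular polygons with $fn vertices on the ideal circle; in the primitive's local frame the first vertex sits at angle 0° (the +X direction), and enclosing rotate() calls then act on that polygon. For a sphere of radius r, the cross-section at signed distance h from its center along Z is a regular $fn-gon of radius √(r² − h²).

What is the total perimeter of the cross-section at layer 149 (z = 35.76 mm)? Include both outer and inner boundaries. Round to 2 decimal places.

At z = 35.76 mm: the sphere does not reach this height (|z−center|=23.760 > r=12); the cylinder at (14.5, -2) does not reach this height (z outside [19, 35.5]); Combining (union): nothing is present at this height; the cone at (16, 15) contributes a regular 24-gon of circumradius 10.660 (interpolated between r1=11 and r2=10.5 at t=0.680) (perimeter = 2·24·10.660·sin(180°/24) = 66.79 mm); Taking the union: only the cone at (16, 15) is present, so the union is just that shape — boundary = 66.79 mm. Overall, the cross-section is a single solid region. Total boundary length (outer) = 66.79 mm.

66.79 mm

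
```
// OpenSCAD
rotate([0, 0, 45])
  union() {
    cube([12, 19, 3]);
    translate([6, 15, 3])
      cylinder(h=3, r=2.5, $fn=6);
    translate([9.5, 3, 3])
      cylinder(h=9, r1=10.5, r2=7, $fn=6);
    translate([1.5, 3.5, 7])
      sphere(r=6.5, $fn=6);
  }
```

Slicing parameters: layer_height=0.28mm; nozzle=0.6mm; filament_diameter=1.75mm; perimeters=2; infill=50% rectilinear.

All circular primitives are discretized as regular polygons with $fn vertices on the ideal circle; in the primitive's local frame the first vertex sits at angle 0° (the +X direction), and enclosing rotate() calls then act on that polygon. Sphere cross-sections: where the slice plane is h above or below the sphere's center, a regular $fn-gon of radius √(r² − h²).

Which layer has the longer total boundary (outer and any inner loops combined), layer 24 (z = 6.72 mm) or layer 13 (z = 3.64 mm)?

layer 13 (z = 3.64 mm)

Layer 24 (z = 6.72): the cube is absent (z outside [0, 3]); the cylinder at (6, 15) is not intersected at this z (z outside [3, 6]); the cone at (9.5, 3) (r1=10.5→r2=7) has section circumradius 9.053 here — a regular 6-gon (perimeter = 2·6·9.053·sin(180°/6) = 54.32 mm); the r=6.5 sphere at (1.5, 3.5) slices to a regular 6-gon of circumradius 6.494 (√(r²−h²) with h=0.28 from center) (perimeter = 2·6·6.494·sin(180°/6) = 38.96 mm); Merging all regions: the regions partially overlap (shared area 48.23 mm²), so the edge portions inside another operand are dropped and the merged outline is re-measured after clipping — boundary = 65.20 mm; (whole slice rotated 45° about Z — lengths, areas and connectivity unchanged). So its perimeter = 65.20 mm. Layer 13 (z = 3.64): the cube is absent (z outside [0, 3]); the r=2.5 cylinder at (6, 15) gives a regular 6-gon of circumradius 2.5 (constant along its height) (perimeter = 2·6·2.500·sin(180°/6) = 15.00 mm); the cone at (9.5, 3) (r1=10.5→r2=7) has section circumradius 10.251 here — a regular 6-gon (perimeter = 2·6·10.251·sin(180°/6) = 61.51 mm); the r=6.5 sphere at (1.5, 3.5) slices to a regular 6-gon of circumradius 5.564 (√(r²−h²) with h=3.36 from center) (perimeter = 2·6·5.564·sin(180°/6) = 33.39 mm); Taking the union: the regions partially overlap (shared area 48.36 mm²), so the edge portions inside another operand are dropped and the merged outline is re-measured after clipping — boundary = 83.13 mm; (whole slice rotated 45° about Z — lengths, areas and connectivity unchanged). So its perimeter = 83.13 mm. Layer 13 is larger (83.13 vs 65.20 mm).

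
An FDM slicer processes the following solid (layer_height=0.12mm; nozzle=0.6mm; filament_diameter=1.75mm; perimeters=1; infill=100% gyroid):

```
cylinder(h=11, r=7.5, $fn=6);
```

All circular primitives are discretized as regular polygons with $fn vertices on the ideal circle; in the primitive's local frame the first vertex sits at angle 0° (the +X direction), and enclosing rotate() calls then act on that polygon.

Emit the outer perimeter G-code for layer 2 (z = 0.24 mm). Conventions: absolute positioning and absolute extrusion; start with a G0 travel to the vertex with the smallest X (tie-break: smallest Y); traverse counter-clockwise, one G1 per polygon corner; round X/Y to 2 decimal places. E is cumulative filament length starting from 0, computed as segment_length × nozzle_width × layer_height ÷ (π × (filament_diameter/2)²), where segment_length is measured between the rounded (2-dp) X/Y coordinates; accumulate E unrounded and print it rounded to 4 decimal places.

At z = 0.24 mm: the r=7.5 cylinder gives a regular 6-gon of circumradius 7.5 (constant along its height). The outline is a single polygon with 6 vertices. Extrusion per mm of travel: 0.6 × 0.12 / (π × 0.875²) = 0.029934. Accumulating E over each segment gives final E = 1.3475.

G0 X-7.50 Y0.00 Z0.24
G1 X-3.75 Y-6.50 E0.2246
G1 X3.75 Y-6.50 E0.4491
G1 X7.50 Y0.00 E0.6738
G1 X3.75 Y6.50 E0.8984
G1 X-3.75 Y6.50 E1.1229
G1 X-7.50 Y0.00 E1.3475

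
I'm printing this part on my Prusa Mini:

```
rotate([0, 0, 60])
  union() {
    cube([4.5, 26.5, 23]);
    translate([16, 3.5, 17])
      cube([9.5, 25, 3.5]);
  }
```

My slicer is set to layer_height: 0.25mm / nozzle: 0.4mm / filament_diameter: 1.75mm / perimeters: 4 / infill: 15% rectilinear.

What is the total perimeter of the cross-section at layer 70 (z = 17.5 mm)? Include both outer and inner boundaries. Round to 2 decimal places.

131.00 mm

At z = 17.5 mm: the 4.5×26.5 cube contributes its full rectangle (perimeter 62.00 mm); the cube at (16, 3.5) is present — its section is the full 9.5×25 rectangle (perimeter 69.00 mm); Merging all regions: the 2 present regions are separate (no shared area or edge), so areas and boundary lengths simply add and each stays a separate island — boundary = 131.00 mm; (rotated 60° about Z; rotation is an isometry so areas/perimeters/island counts are preserved). Overall, the cross-section has 2 separate islands. Total boundary length (outer) = 131.00 mm.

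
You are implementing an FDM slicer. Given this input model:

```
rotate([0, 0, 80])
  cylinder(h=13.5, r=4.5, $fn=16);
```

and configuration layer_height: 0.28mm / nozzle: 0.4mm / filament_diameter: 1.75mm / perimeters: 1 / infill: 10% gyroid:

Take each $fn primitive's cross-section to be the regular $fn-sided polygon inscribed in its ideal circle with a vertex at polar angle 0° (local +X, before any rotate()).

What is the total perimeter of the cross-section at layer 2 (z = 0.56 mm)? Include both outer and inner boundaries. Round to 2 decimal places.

28.09 mm

At z = 0.56 mm: the cylinder: section is a regular 16-gon, circumradius r=4.5 (perimeter = 2·16·4.500·sin(180°/16) = 28.09 mm); (whole slice rotated 80° about Z — lengths, areas and connectivity unchanged). Overall, the cross-section is a single solid region. Total boundary length (outer) = 28.09 mm.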